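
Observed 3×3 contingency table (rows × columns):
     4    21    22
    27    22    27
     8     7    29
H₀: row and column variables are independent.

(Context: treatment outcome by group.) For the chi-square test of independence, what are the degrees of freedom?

degrees of freedom = 4

df = (r−1)(c−1) = (3−1)·(3−1) = 4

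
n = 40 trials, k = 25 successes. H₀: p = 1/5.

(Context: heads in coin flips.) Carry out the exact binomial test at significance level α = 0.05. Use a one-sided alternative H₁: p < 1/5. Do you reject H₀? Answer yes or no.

Exact binomial: n=40, k=25, p₀=1/5=0.2000
P(X≤25) from Σ C(n,i)·p₀^i·(1−p₀)^(n−i)
p-value (one-sided, H₁ less) = 1.00000
At α=0.05: p ≥ α → fail to reject H₀

reject H₀: no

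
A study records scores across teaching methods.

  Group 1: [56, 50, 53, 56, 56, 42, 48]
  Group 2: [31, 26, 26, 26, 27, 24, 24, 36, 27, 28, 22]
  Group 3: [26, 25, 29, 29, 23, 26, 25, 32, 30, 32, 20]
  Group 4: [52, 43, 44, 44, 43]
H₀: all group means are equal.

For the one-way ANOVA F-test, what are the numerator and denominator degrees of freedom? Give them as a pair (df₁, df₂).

degrees of freedom = [3, 30]

k = 4 groups, N = 34 total
df = (k−1, N−k) = (4−1, 34−4) = (3, 30)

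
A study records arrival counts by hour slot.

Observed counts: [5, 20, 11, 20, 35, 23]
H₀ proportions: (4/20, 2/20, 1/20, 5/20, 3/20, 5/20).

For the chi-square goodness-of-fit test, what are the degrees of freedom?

degrees of freedom = 5

df = k − 1 = 6 − 1 = 5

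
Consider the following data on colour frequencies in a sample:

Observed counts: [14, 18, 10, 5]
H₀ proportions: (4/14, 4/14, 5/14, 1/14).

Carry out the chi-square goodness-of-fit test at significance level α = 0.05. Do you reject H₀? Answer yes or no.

n = 47; E_i = n·p_i = [13.43, 13.43, 16.79, 3.36]
χ² = (14−13.43)²/13.43 + (18−13.43)²/13.43 + (10−16.79)²/16.79 + (5−3.36)²/3.36 = 5.1277
df = 3
p-value (upper-tail) = 0.16268
At α=0.05: p ≥ α → fail to reject H₀

reject H₀: no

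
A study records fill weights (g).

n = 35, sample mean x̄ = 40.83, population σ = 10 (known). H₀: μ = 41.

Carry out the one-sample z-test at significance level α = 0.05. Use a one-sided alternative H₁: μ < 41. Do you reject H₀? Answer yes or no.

reject H₀: no

SE = σ/√n = 10/√35 = 1.6903
z = (x̄−μ₀)/SE = (40.83−41)/1.6903 = -0.1006
p-value (one-sided, H₁ less) = 0.45994
At α=0.05: p ≥ α → fail to reject H₀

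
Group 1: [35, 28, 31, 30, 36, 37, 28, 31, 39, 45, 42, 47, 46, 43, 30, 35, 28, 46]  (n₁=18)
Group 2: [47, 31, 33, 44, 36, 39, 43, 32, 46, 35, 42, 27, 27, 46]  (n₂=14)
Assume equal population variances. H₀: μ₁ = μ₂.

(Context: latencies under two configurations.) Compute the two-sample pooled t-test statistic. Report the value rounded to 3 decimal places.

x̄₁=36.500, s₁=6.896, n₁=18
x̄₂=37.714, s₂=7.076, n₂=14
s_p² = [17·6.896² + 13·7.076²]/30 = 48.6452
SE = √(s_p²·(1/18+1/14)) = 2.4854
t = (36.500−37.714)/2.4854 = -0.4886
df = 30

test statistic = -0.489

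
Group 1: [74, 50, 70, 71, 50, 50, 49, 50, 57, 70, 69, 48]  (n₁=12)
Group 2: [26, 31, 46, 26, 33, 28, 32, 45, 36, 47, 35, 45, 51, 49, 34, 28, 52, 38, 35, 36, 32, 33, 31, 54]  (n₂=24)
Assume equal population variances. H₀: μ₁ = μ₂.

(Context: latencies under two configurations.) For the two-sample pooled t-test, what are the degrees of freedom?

degrees of freedom = 34

df = n₁ + n₂ − 2 = 12 + 24 − 2 = 34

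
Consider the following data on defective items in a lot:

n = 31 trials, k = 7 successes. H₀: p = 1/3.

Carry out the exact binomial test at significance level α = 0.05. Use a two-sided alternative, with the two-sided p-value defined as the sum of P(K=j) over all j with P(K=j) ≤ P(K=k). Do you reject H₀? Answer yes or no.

reject H₀: no

Exact binomial: n=31, k=7, p₀=1/3=0.3333
P(X=j) = C(n,j)·p₀^j·(1−p₀)^(n−j); p = Σ P(X=j) over j with P(X=j) ≤ P(X=7)
p-value (two-sided) = 0.25432
At α=0.05: p ≥ α → fail to reject H₀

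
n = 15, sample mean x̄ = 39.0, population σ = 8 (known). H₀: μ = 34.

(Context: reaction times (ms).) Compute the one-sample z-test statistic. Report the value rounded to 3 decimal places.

test statistic = 2.421

SE = σ/√n = 8/√15 = 2.0656
z = (x̄−μ₀)/SE = (39.0−34)/2.0656 = 2.4206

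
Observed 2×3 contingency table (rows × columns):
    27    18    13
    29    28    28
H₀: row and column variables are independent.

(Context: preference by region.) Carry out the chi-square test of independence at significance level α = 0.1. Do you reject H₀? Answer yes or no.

reject H₀: no

Row totals [58, 85], col totals [56, 46, 41], n=143
χ² = (27−22.71)²/22.71 + (18−18.66)²/18.66 + (13−16.63)²/16.63 + (29−33.29)²/33.29 + (28−27.34)²/27.34 + (28−24.37)²/24.37 = 2.7327
df = 2
p-value (upper-tail) = 0.25504
At α=0.1: p ≥ α → fail to reject H₀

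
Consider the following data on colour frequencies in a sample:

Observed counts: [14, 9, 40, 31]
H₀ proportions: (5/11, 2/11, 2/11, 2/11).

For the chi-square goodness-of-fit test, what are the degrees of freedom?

degrees of freedom = 3

df = k − 1 = 4 − 1 = 3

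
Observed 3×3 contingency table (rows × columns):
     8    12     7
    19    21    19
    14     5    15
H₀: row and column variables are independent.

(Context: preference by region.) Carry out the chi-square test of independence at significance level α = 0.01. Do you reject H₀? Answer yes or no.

Row totals [27, 59, 34], col totals [41, 38, 41], n=120
χ² = (8−9.22)²/9.22 + (12−8.55)²/8.55 + (7−9.22)²/9.22 + (19−20.16)²/20.16 + (21−18.68)²/18.68 + (19−20.16)²/20.16 + (14−11.62)²/11.62 + (5−10.77)²/10.77 + (15−11.62)²/11.62 = 7.0748
df = 4
p-value (upper-tail) = 0.13199
At α=0.01: p ≥ α → fail to reject H₀

reject H₀: no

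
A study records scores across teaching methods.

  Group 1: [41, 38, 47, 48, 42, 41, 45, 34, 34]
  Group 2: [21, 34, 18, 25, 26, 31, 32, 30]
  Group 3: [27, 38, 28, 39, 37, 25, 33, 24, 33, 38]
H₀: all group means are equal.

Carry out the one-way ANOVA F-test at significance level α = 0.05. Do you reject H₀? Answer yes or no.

reject H₀: yes

Group means [41.11, 27.12, 32.20], grand mean 33.667
SSB = Σnᵢ(x̄ᵢ−x̄)² = 862.636; SSW = ΣΣ(x−x̄ᵢ)² = 731.364
MSB = 862.636/2 = 431.3181; MSW = 731.364/24 = 30.4735
F = MSB/MSW = 14.1539
df = (2, 24)
p-value (upper-tail) = 0.00009
At α=0.05: p < α → reject H₀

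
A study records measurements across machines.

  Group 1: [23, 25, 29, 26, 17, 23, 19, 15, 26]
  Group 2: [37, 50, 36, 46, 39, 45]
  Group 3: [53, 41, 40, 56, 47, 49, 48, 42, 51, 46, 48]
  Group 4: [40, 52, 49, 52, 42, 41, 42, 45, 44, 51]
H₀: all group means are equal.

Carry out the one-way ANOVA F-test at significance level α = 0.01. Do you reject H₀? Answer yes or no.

Group means [22.56, 42.17, 47.36, 45.80], grand mean 39.861
SSB = Σnᵢ(x̄ᵢ−x̄)² = 3699.105; SSW = ΣΣ(x−x̄ᵢ)² = 783.201
MSB = 3699.105/3 = 1233.0348; MSW = 783.201/32 = 24.4750
F = MSB/MSW = 50.3793
df = (3, 32)
p-value (upper-tail) = 0.00000
At α=0.01: p < α → reject H₀

reject H₀: yes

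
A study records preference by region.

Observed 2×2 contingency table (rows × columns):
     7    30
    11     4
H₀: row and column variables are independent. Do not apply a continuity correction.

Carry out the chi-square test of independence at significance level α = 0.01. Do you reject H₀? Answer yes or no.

reject H₀: yes

Row totals [37, 15], col totals [18, 34], n=52
χ² = (7−12.81)²/12.81 + (30−24.19)²/24.19 + (11−5.19)²/5.19 + (4−9.81)²/9.81 = 13.9628
df = 1
p-value (upper-tail) = 0.00019
At α=0.01: p < α → reject H₀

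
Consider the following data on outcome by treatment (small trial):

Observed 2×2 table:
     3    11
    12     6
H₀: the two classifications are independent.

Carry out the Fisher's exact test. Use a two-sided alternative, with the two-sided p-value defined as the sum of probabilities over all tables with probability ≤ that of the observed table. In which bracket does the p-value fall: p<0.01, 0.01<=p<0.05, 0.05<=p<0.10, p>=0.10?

Margins: r₁=14, r₂=18, c₁=15, c₂=17, n=32
p_obs = C(14,3)·C(18,12)/C(32,15); sum pmf over tables with pmf ≤ p_obs
p-value (two-sided) = 0.01550
→ bracket: 0.01<=p<0.05

p-value bracket: 0.01<=p<0.05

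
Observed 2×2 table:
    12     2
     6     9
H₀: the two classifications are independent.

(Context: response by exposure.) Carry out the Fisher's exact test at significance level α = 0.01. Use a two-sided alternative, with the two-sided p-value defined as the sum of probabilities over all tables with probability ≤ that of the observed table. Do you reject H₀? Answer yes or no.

Margins: r₁=14, r₂=15, c₁=18, c₂=11, n=29
p_obs = C(14,12)·C(15,6)/C(29,18); sum pmf over tables with pmf ≤ p_obs
p-value (two-sided) = 0.02094
At α=0.01: p ≥ α → fail to reject H₀

reject H₀: no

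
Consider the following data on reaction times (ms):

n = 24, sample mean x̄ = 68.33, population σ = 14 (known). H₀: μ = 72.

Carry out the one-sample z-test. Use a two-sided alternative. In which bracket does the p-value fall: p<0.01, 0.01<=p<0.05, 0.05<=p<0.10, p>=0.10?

SE = σ/√n = 14/√24 = 2.8577
z = (x̄−μ₀)/SE = (68.33−72)/2.8577 = -1.2842
p-value (two-sided) = 0.19906
→ bracket: p>=0.10

p-value bracket: p>=0.10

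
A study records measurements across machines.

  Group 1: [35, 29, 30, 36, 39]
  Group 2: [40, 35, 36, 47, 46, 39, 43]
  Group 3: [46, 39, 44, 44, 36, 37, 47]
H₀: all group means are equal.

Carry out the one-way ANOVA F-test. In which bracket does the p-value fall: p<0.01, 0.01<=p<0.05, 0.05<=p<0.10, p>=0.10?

p-value bracket: 0.01<=p<0.05

Group means [33.80, 40.86, 41.86], grand mean 39.368
SSB = Σnᵢ(x̄ᵢ−x̄)² = 213.907; SSW = ΣΣ(x−x̄ᵢ)² = 320.514
MSB = 213.907/2 = 106.9534; MSW = 320.514/16 = 20.0321
F = MSB/MSW = 5.3391
df = (2, 16)
p-value (upper-tail) = 0.01674
→ bracket: 0.01<=p<0.05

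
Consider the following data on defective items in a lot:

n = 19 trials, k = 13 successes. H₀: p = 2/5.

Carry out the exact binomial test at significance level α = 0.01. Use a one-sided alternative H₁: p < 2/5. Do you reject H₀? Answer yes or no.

Exact binomial: n=19, k=13, p₀=2/5=0.4000
P(X≤13) from Σ C(n,i)·p₀^i·(1−p₀)^(n−i)
p-value (one-sided, H₁ less) = 0.99693
At α=0.01: p ≥ α → fail to reject H₀

reject H₀: no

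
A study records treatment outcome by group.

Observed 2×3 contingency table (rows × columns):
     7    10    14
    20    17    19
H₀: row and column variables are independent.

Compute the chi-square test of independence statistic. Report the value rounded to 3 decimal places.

Row totals [31, 56], col totals [27, 27, 33], n=87
χ² = (7−9.62)²/9.62 + (10−9.62)²/9.62 + (14−11.76)²/11.76 + (20−17.38)²/17.38 + (17−17.38)²/17.38 + (19−21.24)²/21.24 = 1.7960
df = 2

test statistic = 1.796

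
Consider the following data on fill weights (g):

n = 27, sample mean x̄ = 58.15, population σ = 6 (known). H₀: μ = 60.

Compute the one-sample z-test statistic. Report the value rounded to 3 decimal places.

SE = σ/√n = 6/√27 = 1.1547
z = (x̄−μ₀)/SE = (58.15−60)/1.1547 = -1.6021

test statistic = -1.602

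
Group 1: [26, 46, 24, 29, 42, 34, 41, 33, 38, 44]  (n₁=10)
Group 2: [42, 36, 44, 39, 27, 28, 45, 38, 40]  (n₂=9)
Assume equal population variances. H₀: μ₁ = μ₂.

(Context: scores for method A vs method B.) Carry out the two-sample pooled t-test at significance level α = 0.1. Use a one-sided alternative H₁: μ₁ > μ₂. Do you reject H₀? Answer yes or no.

reject H₀: no

x̄₁=35.700, s₁=7.704, n₁=10
x̄₂=37.667, s₂=6.423, n₂=9
s_p² = [9·7.704² + 8·6.423²]/17 = 50.8294
SE = √(s_p²·(1/10+1/9)) = 3.2758
t = (35.700−37.667)/3.2758 = -0.6004
df = 17
p-value (one-sided, H₁ greater) = 0.72191
At α=0.1: p ≥ α → fail to reject H₀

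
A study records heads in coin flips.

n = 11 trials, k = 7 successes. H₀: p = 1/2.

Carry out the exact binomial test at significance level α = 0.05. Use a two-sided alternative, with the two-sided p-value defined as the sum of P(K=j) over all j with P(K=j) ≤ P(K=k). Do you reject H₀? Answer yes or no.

reject H₀: no

Exact binomial: n=11, k=7, p₀=1/2=0.5000
P(X=j) = C(n,j)·p₀^j·(1−p₀)^(n−j); p = Σ P(X=j) over j with P(X=j) ≤ P(X=7)
p-value (two-sided) = 0.54883
At α=0.05: p ≥ α → fail to reject H₀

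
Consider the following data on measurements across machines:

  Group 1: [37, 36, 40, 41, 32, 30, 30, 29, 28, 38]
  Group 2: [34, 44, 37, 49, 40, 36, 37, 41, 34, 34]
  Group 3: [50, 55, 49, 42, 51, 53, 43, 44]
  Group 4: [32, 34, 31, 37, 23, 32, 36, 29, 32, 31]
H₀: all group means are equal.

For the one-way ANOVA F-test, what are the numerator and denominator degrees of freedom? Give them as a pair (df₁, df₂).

k = 4 groups, N = 38 total
df = (k−1, N−k) = (4−1, 38−4) = (3, 34)

degrees of freedom = [3, 34]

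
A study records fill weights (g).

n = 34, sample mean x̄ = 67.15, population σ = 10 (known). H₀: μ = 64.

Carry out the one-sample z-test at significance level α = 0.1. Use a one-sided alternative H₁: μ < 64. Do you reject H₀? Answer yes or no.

SE = σ/√n = 10/√34 = 1.7150
z = (x̄−μ₀)/SE = (67.15−64)/1.7150 = 1.8367
p-value (one-sided, H₁ less) = 0.96688
At α=0.1: p ≥ α → fail to reject H₀

reject H₀: no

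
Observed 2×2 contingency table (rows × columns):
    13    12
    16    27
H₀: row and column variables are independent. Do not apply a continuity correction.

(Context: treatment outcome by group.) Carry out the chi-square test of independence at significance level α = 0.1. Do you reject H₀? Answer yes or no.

Row totals [25, 43], col totals [29, 39], n=68
χ² = (13−10.66)²/10.66 + (12−14.34)²/14.34 + (16−18.34)²/18.34 + (27−24.66)²/24.66 = 1.4139
df = 1
p-value (upper-tail) = 0.23440
At α=0.1: p ≥ α → fail to reject H₀

reject H₀: no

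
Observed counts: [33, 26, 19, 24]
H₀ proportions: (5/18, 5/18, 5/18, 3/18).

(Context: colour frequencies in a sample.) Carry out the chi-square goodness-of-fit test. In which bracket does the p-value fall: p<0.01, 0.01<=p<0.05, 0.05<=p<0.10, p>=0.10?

n = 102; E_i = n·p_i = [28.33, 28.33, 28.33, 17.00]
χ² = (33−28.33)²/28.33 + (26−28.33)²/28.33 + (19−28.33)²/28.33 + (24−17.00)²/17.00 = 6.9176
df = 3
p-value (upper-tail) = 0.07457
→ bracket: 0.05<=p<0.10

p-value bracket: 0.05<=p<0.10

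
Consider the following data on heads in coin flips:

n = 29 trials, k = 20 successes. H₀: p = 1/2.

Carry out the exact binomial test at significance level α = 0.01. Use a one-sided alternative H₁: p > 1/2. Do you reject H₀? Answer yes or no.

reject H₀: no

Exact binomial: n=29, k=20, p₀=1/2=0.5000
P(X≥20) from Σ C(n,i)·p₀^i·(1−p₀)^(n−i)
p-value (one-sided, H₁ greater) = 0.03071
At α=0.01: p ≥ α → fail to reject H₀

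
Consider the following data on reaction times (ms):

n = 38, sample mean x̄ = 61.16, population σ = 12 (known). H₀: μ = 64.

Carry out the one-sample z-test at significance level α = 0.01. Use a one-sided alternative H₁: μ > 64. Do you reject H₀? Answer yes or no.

reject H₀: no

SE = σ/√n = 12/√38 = 1.9467
z = (x̄−μ₀)/SE = (61.16−64)/1.9467 = -1.4589
p-value (one-sided, H₁ greater) = 0.92771
At α=0.01: p ≥ α → fail to reject H₀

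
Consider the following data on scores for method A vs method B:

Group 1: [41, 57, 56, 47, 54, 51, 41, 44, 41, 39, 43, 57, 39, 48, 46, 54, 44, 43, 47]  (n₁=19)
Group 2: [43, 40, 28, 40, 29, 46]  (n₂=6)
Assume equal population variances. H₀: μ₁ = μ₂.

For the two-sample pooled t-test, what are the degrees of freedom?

degrees of freedom = 23

df = n₁ + n₂ − 2 = 19 + 6 − 2 = 23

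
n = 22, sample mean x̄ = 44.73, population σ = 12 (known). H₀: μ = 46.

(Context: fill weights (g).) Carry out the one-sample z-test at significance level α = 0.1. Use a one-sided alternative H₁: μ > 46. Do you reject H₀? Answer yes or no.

reject H₀: no

SE = σ/√n = 12/√22 = 2.5584
z = (x̄−μ₀)/SE = (44.73−46)/2.5584 = -0.4964
p-value (one-sided, H₁ greater) = 0.69019
At α=0.1: p ≥ α → fail to reject H₀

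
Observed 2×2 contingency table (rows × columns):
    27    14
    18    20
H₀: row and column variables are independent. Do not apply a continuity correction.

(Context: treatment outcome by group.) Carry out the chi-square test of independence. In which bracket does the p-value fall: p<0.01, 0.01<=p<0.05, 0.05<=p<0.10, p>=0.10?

Row totals [41, 38], col totals [45, 34], n=79
χ² = (27−23.35)²/23.35 + (14−17.65)²/17.65 + (18−21.65)²/21.65 + (20−16.35)²/16.35 = 2.7489
df = 1
p-value (upper-tail) = 0.09732
→ bracket: 0.05<=p<0.10

p-value bracket: 0.05<=p<0.10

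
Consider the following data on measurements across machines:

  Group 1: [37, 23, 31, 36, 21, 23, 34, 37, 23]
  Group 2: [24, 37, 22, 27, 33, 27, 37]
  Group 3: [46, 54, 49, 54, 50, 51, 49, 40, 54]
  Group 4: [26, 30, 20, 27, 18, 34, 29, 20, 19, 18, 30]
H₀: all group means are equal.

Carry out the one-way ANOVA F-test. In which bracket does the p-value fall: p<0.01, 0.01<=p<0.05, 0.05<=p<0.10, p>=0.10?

Group means [29.44, 29.57, 49.67, 24.64], grand mean 33.056
SSB = Σnᵢ(x̄ᵢ−x̄)² = 3465.407; SSW = ΣΣ(x−x̄ᵢ)² = 1100.482
MSB = 3465.407/3 = 1155.1356; MSW = 1100.482/32 = 34.3901
F = MSB/MSW = 33.5892
df = (3, 32)
p-value (upper-tail) = 0.00000
→ bracket: p<0.01

p-value bracket: p<0.01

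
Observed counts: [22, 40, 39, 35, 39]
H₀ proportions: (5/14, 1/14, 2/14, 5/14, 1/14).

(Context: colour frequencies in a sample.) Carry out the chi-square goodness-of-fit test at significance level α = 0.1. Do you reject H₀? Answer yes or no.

n = 175; E_i = n·p_i = [62.50, 12.50, 25.00, 62.50, 12.50]
χ² = (22−62.50)²/62.50 + (40−12.50)²/12.50 + (39−25.00)²/25.00 + (35−62.50)²/62.50 + (39−12.50)²/12.50 = 162.8640
df = 4
p-value (upper-tail) = 0.00000
At α=0.1: p < α → reject H₀

reject H₀: yes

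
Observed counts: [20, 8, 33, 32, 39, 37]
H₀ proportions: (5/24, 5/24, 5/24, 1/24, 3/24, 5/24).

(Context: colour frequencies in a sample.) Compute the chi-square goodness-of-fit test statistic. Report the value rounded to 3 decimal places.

n = 169; E_i = n·p_i = [35.21, 35.21, 35.21, 7.04, 21.12, 35.21]
χ² = (20−35.21)²/35.21 + (8−35.21)²/35.21 + (33−35.21)²/35.21 + (32−7.04)²/7.04 + (39−21.12)²/21.12 + (37−35.21)²/35.21 = 131.4118
df = 5

test statistic = 131.412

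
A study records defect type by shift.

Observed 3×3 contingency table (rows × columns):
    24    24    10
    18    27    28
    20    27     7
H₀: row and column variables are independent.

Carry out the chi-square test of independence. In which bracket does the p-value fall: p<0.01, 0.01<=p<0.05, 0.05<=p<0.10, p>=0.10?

p-value bracket: p<0.01

Row totals [58, 73, 54], col totals [62, 78, 45], n=185
χ² = (24−19.44)²/19.44 + (24−24.45)²/24.45 + (10−14.11)²/14.11 + (18−24.46)²/24.46 + (27−30.78)²/30.78 + (28−17.76)²/17.76 + (20−18.10)²/18.10 + (27−22.77)²/22.77 + (7−13.14)²/13.14 = 14.2090
df = 4
p-value (upper-tail) = 0.00666
→ bracket: p<0.01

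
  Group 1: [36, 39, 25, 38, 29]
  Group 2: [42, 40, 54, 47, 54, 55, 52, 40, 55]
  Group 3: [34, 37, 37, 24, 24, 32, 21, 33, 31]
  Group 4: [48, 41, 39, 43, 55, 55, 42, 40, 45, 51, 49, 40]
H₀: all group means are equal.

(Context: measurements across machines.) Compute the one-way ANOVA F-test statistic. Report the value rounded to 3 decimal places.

Group means [33.40, 48.78, 30.33, 45.67], grand mean 40.771
SSB = Σnᵢ(x̄ᵢ−x̄)² = 2116.749; SSW = ΣΣ(x−x̄ᵢ)² = 1145.422
MSB = 2116.749/3 = 705.5831; MSW = 1145.422/31 = 36.9491
F = MSB/MSW = 19.0961
df = (3, 31)

test statistic = 19.096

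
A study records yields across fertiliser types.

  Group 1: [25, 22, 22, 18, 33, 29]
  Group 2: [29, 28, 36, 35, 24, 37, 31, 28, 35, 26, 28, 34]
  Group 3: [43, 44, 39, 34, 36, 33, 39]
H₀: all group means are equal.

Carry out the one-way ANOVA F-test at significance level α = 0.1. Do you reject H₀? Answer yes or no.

Group means [24.83, 30.92, 38.29], grand mean 31.520
SSB = Σnᵢ(x̄ᵢ−x̄)² = 593.061; SSW = ΣΣ(x−x̄ᵢ)² = 461.179
MSB = 593.061/2 = 296.5307; MSW = 461.179/22 = 20.9627
F = MSB/MSW = 14.1457
df = (2, 22)
p-value (upper-tail) = 0.00011
At α=0.1: p < α → reject H₀

reject H₀: yes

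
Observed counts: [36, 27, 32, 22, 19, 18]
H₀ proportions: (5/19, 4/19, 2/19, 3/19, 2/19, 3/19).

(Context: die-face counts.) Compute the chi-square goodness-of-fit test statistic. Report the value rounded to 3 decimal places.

n = 154; E_i = n·p_i = [40.53, 32.42, 16.21, 24.32, 16.21, 24.32]
χ² = (36−40.53)²/40.53 + (27−32.42)²/32.42 + (32−16.21)²/16.21 + (22−24.32)²/24.32 + (19−16.21)²/16.21 + (18−24.32)²/24.32 = 19.1324
df = 5

test statistic = 19.132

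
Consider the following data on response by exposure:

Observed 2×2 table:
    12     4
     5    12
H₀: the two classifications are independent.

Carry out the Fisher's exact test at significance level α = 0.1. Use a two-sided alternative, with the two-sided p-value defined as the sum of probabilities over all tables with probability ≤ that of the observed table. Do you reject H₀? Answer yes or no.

reject H₀: yes

Margins: r₁=16, r₂=17, c₁=17, c₂=16, n=33
p_obs = C(16,12)·C(17,5)/C(33,17); sum pmf over tables with pmf ≤ p_obs
p-value (two-sided) = 0.01492
At α=0.1: p < α → reject H₀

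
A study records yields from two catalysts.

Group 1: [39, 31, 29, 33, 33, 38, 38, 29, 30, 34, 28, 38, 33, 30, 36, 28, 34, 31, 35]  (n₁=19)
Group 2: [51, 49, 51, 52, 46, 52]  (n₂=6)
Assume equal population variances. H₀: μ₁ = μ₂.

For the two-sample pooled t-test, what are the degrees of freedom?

degrees of freedom = 23

df = n₁ + n₂ − 2 = 19 + 6 − 2 = 23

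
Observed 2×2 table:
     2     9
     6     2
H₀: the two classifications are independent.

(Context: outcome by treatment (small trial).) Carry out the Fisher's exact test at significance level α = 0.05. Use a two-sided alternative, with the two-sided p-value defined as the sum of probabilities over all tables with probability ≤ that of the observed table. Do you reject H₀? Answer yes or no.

reject H₀: yes

Margins: r₁=11, r₂=8, c₁=8, c₂=11, n=19
p_obs = C(11,2)·C(8,6)/C(19,8); sum pmf over tables with pmf ≤ p_obs
p-value (two-sided) = 0.02374
At α=0.05: p < α → reject H₀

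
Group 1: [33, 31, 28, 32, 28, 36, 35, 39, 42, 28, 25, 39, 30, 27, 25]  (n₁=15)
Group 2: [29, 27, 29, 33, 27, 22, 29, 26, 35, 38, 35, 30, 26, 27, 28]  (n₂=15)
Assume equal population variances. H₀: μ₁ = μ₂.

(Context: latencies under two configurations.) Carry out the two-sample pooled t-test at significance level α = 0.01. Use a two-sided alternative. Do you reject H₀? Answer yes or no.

x̄₁=31.867, s₁=5.343, n₁=15
x̄₂=29.400, s₂=4.205, n₂=15
s_p² = [14·5.343² + 14·4.205²]/28 = 23.1190
SE = √(s_p²·(1/15+1/15)) = 1.7557
t = (31.867−29.400)/1.7557 = 1.4049
df = 28
p-value (two-sided) = 0.17104
At α=0.01: p ≥ α → fail to reject H₀

reject H₀: no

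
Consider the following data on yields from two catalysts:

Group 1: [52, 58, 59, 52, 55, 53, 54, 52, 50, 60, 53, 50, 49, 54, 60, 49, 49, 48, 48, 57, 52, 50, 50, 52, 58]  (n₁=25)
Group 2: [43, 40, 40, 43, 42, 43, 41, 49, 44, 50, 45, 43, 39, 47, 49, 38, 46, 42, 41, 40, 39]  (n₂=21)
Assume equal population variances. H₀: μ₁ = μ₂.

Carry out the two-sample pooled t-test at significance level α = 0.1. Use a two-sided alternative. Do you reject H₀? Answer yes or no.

x̄₁=52.960, s₁=3.791, n₁=25
x̄₂=43.048, s₂=3.500, n₂=21
s_p² = [24·3.791² + 20·3.500²]/44 = 13.4071
SE = √(s_p²·(1/25+1/21)) = 1.0838
t = (52.960−43.048)/1.0838 = 9.1456
df = 44
p-value (two-sided) = 0.00000
At α=0.1: p < α → reject H₀

reject H₀: yes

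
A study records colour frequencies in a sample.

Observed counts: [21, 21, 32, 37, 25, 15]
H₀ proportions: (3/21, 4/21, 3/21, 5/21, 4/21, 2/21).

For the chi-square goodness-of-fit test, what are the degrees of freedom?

degrees of freedom = 5

df = k − 1 = 6 − 1 = 5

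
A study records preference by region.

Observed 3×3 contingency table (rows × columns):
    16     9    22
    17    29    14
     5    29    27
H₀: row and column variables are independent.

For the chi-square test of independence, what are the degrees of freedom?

degrees of freedom = 4

df = (r−1)(c−1) = (3−1)·(3−1) = 4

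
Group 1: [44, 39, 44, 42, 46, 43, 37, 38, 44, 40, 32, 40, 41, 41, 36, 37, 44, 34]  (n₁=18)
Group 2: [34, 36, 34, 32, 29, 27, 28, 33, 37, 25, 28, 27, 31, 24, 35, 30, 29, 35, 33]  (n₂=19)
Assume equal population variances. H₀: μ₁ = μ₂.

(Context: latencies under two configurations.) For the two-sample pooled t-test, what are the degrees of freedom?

df = n₁ + n₂ − 2 = 18 + 19 − 2 = 35

degrees of freedom = 35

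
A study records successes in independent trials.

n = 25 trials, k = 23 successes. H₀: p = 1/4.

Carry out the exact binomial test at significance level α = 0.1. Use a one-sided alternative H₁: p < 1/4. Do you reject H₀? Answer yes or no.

Exact binomial: n=25, k=23, p₀=1/4=0.2500
P(X≤23) from Σ C(n,i)·p₀^i·(1−p₀)^(n−i)
p-value (one-sided, H₁ less) = 1.00000
At α=0.1: p ≥ α → fail to reject H₀

reject H₀: no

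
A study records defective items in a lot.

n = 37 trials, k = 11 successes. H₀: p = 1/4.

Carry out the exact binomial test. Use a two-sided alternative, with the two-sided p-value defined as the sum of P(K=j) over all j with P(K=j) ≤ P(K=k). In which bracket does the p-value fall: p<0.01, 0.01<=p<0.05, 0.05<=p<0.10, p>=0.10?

Exact binomial: n=37, k=11, p₀=1/4=0.2500
P(X=j) = C(n,j)·p₀^j·(1−p₀)^(n−j); p = Σ P(X=j) over j with P(X=j) ≤ P(X=11)
p-value (two-sided) = 0.56844
→ bracket: p>=0.10

p-value bracket: p>=0.10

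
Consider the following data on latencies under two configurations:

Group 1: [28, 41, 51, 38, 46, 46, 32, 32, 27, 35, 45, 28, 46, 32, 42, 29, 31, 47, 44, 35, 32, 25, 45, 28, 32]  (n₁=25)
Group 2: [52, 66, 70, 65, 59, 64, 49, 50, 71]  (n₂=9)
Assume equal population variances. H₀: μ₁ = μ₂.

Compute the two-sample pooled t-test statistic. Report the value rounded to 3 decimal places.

x̄₁=36.680, s₁=7.841, n₁=25
x̄₂=60.667, s₂=8.515, n₂=9
s_p² = [24·7.841² + 8·8.515²]/32 = 64.2325
SE = √(s_p²·(1/25+1/9)) = 3.1155
t = (36.680−60.667)/3.1155 = -7.6992
df = 32

test statistic = -7.699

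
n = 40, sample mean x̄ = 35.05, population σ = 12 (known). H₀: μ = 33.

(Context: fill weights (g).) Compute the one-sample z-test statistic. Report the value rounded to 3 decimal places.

test statistic = 1.080

SE = σ/√n = 12/√40 = 1.8974
z = (x̄−μ₀)/SE = (35.05−33)/1.8974 = 1.0804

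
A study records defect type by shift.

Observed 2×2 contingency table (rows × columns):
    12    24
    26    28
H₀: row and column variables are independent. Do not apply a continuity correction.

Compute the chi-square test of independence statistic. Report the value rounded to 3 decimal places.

test statistic = 1.943

Row totals [36, 54], col totals [38, 52], n=90
χ² = (12−15.20)²/15.20 + (24−20.80)²/20.80 + (26−22.80)²/22.80 + (28−31.20)²/31.20 = 1.9433
df = 1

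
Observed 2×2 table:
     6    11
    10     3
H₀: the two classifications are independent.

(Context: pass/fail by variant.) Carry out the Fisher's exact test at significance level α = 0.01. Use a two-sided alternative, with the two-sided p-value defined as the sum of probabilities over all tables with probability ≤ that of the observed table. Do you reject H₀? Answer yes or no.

reject H₀: no

Margins: r₁=17, r₂=13, c₁=16, c₂=14, n=30
p_obs = C(17,6)·C(13,10)/C(30,16); sum pmf over tables with pmf ≤ p_obs
p-value (two-sided) = 0.03293
At α=0.01: p ≥ α → fail to reject H₀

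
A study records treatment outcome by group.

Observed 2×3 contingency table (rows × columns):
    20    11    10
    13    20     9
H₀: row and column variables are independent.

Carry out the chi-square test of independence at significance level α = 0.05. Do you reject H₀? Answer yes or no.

reject H₀: no

Row totals [41, 42], col totals [33, 31, 19], n=83
χ² = (20−16.30)²/16.30 + (11−15.31)²/15.31 + (10−9.39)²/9.39 + (13−16.70)²/16.70 + (20−15.69)²/15.69 + (9−9.61)²/9.61 = 4.1389
df = 2
p-value (upper-tail) = 0.12625
At α=0.05: p ≥ α → fail to reject H₀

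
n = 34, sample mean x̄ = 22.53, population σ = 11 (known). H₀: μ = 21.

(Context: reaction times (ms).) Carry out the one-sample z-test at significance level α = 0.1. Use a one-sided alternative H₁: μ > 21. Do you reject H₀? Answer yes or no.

SE = σ/√n = 11/√34 = 1.8865
z = (x̄−μ₀)/SE = (22.53−21)/1.8865 = 0.8110
p-value (one-sided, H₁ greater) = 0.20867
At α=0.1: p ≥ α → fail to reject H₀

reject H₀: no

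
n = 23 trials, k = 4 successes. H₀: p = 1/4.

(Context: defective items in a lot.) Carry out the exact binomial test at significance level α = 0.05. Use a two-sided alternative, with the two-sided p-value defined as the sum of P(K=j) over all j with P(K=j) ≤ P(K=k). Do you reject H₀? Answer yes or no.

Exact binomial: n=23, k=4, p₀=1/4=0.2500
P(X=j) = C(n,j)·p₀^j·(1−p₀)^(n−j); p = Σ P(X=j) over j with P(X=j) ≤ P(X=4)
p-value (two-sided) = 0.47952
At α=0.05: p ≥ α → fail to reject H₀

reject H₀: no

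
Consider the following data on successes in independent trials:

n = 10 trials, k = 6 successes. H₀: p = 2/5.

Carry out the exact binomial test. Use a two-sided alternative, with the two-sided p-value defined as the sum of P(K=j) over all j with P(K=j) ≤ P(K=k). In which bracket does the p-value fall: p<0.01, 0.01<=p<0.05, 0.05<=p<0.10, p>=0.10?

Exact binomial: n=10, k=6, p₀=2/5=0.4000
P(X=j) = C(n,j)·p₀^j·(1−p₀)^(n−j); p = Σ P(X=j) over j with P(X=j) ≤ P(X=6)
p-value (two-sided) = 0.21260
→ bracket: p>=0.10

p-value bracket: p>=0.10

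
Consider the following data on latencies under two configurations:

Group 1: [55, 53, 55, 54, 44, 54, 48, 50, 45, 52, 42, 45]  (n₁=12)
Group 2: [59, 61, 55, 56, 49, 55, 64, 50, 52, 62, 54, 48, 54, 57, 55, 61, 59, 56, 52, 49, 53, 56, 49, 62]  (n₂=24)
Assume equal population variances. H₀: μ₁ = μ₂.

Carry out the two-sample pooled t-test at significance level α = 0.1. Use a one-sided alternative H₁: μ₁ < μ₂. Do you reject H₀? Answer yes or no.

reject H₀: yes

x̄₁=49.750, s₁=4.751, n₁=12
x̄₂=55.333, s₂=4.631, n₂=24
s_p² = [11·4.751² + 23·4.631²]/34 = 21.8113
SE = √(s_p²·(1/12+1/24)) = 1.6512
t = (49.750−55.333)/1.6512 = -3.3814
df = 34
p-value (one-sided, H₁ less) = 0.00091
At α=0.1: p < α → reject H₀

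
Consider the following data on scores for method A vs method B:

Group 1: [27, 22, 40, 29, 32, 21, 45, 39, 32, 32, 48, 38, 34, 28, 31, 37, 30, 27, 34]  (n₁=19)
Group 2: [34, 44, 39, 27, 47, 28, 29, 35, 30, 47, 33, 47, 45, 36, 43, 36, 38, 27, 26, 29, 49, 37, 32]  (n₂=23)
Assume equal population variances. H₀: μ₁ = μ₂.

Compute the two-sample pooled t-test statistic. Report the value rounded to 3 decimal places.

test statistic = -1.546

x̄₁=32.947, s₁=7.035, n₁=19
x̄₂=36.435, s₂=7.464, n₂=23
s_p² = [18·7.035² + 22·7.464²]/40 = 52.9150
SE = √(s_p²·(1/19+1/23)) = 2.2551
t = (32.947−36.435)/2.2551 = -1.5464
df = 40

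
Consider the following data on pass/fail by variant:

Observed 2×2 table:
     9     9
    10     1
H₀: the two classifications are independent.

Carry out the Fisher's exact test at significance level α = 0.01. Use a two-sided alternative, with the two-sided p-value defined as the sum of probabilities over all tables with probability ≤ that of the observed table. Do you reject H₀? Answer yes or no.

Margins: r₁=18, r₂=11, c₁=19, c₂=10, n=29
p_obs = C(18,9)·C(11,10)/C(29,19); sum pmf over tables with pmf ≤ p_obs
p-value (two-sided) = 0.04364
At α=0.01: p ≥ α → fail to reject H₀

reject H₀: no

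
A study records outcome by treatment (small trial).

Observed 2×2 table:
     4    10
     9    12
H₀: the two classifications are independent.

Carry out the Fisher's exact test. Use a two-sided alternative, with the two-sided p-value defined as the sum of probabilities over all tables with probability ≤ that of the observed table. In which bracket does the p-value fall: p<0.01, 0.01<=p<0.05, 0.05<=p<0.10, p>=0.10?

Margins: r₁=14, r₂=21, c₁=13, c₂=22, n=35
p_obs = C(14,4)·C(21,9)/C(35,13); sum pmf over tables with pmf ≤ p_obs
p-value (two-sided) = 0.48753
→ bracket: p>=0.10

p-value bracket: p>=0.10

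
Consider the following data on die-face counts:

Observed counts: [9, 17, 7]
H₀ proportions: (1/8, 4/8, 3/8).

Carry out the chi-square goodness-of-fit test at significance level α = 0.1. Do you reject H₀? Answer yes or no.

n = 33; E_i = n·p_i = [4.12, 16.50, 12.38]
χ² = (9−4.12)²/4.12 + (17−16.50)²/16.50 + (7−12.38)²/12.38 = 8.1111
df = 2
p-value (upper-tail) = 0.01733
At α=0.1: p < α → reject H₀

reject H₀: yes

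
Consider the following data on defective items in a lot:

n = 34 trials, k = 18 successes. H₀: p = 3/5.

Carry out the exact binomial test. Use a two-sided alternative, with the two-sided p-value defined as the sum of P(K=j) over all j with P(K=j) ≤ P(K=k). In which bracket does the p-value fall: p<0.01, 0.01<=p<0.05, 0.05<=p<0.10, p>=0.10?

p-value bracket: p>=0.10

Exact binomial: n=34, k=18, p₀=3/5=0.6000
P(X=j) = C(n,j)·p₀^j·(1−p₀)^(n−j); p = Σ P(X=j) over j with P(X=j) ≤ P(X=18)
p-value (two-sided) = 0.48425
→ bracket: p>=0.10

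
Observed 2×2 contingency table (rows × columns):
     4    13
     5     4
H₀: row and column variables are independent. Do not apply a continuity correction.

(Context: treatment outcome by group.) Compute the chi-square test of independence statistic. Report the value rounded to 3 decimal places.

test statistic = 2.667

Row totals [17, 9], col totals [9, 17], n=26
χ² = (4−5.88)²/5.88 + (13−11.12)²/11.12 + (5−3.12)²/3.12 + (4−5.88)²/5.88 = 2.6668
df = 1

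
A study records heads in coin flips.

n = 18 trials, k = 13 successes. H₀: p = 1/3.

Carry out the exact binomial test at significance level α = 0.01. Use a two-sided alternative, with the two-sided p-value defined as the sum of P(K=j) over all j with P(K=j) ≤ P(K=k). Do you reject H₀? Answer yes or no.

reject H₀: yes

Exact binomial: n=18, k=13, p₀=1/3=0.3333
P(X=j) = C(n,j)·p₀^j·(1−p₀)^(n−j); p = Σ P(X=j) over j with P(X=j) ≤ P(X=13)
p-value (two-sided) = 0.00153
At α=0.01: p < α → reject H₀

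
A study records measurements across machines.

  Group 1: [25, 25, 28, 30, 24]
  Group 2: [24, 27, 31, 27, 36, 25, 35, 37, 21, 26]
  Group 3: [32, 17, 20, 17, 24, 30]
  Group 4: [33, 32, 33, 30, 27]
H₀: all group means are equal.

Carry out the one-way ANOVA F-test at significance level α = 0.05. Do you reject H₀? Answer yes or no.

reject H₀: no

Group means [26.40, 28.90, 23.33, 31.00], grand mean 27.538
SSB = Σnᵢ(x̄ᵢ−x̄)² = 191.028; SSW = ΣΣ(x−x̄ᵢ)² = 537.433
MSB = 191.028/3 = 63.6761; MSW = 537.433/22 = 24.4288
F = MSB/MSW = 2.6066
df = (3, 22)
p-value (upper-tail) = 0.07730
At α=0.05: p ≥ α → fail to reject H₀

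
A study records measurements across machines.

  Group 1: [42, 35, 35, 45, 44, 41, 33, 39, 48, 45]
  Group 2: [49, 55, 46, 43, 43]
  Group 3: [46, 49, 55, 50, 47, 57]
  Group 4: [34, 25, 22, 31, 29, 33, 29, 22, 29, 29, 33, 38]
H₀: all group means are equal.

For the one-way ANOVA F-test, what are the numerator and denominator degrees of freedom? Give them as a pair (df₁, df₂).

degrees of freedom = [3, 29]

k = 4 groups, N = 33 total
df = (k−1, N−k) = (4−1, 33−4) = (3, 29)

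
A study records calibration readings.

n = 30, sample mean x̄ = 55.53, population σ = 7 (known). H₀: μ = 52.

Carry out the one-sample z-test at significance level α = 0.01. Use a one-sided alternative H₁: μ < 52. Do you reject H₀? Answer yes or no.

reject H₀: no

SE = σ/√n = 7/√30 = 1.2780
z = (x̄−μ₀)/SE = (55.53−52)/1.2780 = 2.7621
p-value (one-sided, H₁ less) = 0.99713
At α=0.01: p ≥ α → fail to reject H₀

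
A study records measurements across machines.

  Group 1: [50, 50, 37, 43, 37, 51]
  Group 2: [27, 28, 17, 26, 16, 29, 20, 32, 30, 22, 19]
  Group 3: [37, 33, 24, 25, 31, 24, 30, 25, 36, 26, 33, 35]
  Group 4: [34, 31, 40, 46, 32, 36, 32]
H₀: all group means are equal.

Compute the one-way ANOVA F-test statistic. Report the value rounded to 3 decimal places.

Group means [44.67, 24.18, 29.92, 35.86], grand mean 31.778
SSB = Σnᵢ(x̄ᵢ−x̄)² = 1789.479; SSW = ΣΣ(x−x̄ᵢ)² = 972.744
MSB = 1789.479/3 = 596.4929; MSW = 972.744/32 = 30.3982
F = MSB/MSW = 19.6226
df = (3, 32)

test statistic = 19.623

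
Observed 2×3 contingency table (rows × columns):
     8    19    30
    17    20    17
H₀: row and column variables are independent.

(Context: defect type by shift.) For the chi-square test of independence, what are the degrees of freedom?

df = (r−1)(c−1) = (2−1)·(3−1) = 2

degrees of freedom = 2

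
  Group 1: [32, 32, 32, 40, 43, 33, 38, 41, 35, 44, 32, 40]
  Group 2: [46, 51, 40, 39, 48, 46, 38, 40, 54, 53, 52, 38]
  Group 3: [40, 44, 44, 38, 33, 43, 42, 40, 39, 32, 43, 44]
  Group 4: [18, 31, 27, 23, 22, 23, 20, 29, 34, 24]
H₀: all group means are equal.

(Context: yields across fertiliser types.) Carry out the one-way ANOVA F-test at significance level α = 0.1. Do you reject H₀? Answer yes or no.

Group means [36.83, 45.42, 40.17, 25.10], grand mean 37.391
SSB = Σnᵢ(x̄ᵢ−x̄)² = 2379.807; SSW = ΣΣ(x−x̄ᵢ)² = 1079.150
MSB = 2379.807/3 = 793.2688; MSW = 1079.150/42 = 25.6940
F = MSB/MSW = 30.8736
df = (3, 42)
p-value (upper-tail) = 0.00000
At α=0.1: p < α → reject H₀

reject H₀: yes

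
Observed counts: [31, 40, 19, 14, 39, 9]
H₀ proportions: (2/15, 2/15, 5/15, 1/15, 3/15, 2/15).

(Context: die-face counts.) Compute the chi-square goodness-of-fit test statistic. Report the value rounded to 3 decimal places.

test statistic = 54.862

n = 152; E_i = n·p_i = [20.27, 20.27, 50.67, 10.13, 30.40, 20.27]
χ² = (31−20.27)²/20.27 + (40−20.27)²/20.27 + (19−50.67)²/50.67 + (14−10.13)²/10.13 + (39−30.40)²/30.40 + (9−20.27)²/20.27 = 54.8618
df = 5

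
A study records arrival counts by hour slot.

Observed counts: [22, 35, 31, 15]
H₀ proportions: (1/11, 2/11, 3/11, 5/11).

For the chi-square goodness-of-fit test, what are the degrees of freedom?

degrees of freedom = 3

df = k − 1 = 4 − 1 = 3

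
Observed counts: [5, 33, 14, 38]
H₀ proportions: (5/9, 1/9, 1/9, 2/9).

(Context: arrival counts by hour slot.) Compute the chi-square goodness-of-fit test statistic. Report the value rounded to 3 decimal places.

n = 90; E_i = n·p_i = [50.00, 10.00, 10.00, 20.00]
χ² = (5−50.00)²/50.00 + (33−10.00)²/10.00 + (14−10.00)²/10.00 + (38−20.00)²/20.00 = 111.2000
df = 3

test statistic = 111.200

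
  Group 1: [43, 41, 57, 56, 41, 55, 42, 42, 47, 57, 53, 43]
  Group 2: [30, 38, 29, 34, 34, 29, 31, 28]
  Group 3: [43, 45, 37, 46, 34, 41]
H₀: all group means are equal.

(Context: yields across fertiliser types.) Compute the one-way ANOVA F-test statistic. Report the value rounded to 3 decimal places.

test statistic = 20.996

Group means [48.08, 31.62, 41.00], grand mean 41.385
SSB = Σnᵢ(x̄ᵢ−x̄)² = 1301.362; SSW = ΣΣ(x−x̄ᵢ)² = 712.792
MSB = 1301.362/2 = 650.6811; MSW = 712.792/23 = 30.9909
F = MSB/MSW = 20.9958
df = (2, 23)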